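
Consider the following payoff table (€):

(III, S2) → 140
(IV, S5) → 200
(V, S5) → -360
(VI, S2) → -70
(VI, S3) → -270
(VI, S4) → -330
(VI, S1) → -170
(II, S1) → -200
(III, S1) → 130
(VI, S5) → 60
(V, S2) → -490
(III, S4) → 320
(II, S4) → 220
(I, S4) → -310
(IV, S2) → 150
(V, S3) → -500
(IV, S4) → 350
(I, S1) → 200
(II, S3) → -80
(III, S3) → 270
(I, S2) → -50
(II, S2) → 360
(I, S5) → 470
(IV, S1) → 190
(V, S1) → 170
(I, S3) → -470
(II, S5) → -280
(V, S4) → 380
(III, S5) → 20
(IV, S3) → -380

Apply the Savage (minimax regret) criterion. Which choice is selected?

III

Column bests: S1=200, S2=360, S3=270, S4=380, S5=470.
I regrets: 0, 410, 740, 690, 0 → max 740
II regrets: 400, 0, 350, 160, 750 → max 750
III regrets: 70, 220, 0, 60, 450 → max 450
IV regrets: 10, 210, 650, 30, 270 → max 650
V regrets: 30, 850, 770, 0, 830 → max 850
VI regrets: 370, 430, 540, 710, 410 → max 710
Smallest max regret = 450 → III.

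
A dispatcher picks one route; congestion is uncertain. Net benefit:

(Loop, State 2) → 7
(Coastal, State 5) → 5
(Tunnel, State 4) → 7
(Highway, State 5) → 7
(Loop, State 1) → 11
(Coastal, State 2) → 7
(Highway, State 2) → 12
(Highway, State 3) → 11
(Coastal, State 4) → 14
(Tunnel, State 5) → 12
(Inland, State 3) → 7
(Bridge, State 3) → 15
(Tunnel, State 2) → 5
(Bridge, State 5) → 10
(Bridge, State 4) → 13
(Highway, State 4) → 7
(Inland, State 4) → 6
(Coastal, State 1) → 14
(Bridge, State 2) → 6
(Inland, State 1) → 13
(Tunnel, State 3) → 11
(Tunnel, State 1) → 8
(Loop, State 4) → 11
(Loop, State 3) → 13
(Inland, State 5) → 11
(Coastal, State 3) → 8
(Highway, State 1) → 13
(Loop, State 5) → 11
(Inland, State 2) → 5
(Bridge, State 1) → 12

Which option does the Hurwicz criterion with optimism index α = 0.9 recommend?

Inland: 0.9·13 + 0.1·5 = 12.2
Loop: 0.9·13 + 0.1·7 = 12.4
Bridge: 0.9·15 + 0.1·6 = 14.1
Tunnel: 0.9·12 + 0.1·5 = 11.3
Coastal: 0.9·14 + 0.1·5 = 13.1
Highway: 0.9·13 + 0.1·7 = 12.4
Highest Hurwicz score = 14.1 → Bridge.

Bridge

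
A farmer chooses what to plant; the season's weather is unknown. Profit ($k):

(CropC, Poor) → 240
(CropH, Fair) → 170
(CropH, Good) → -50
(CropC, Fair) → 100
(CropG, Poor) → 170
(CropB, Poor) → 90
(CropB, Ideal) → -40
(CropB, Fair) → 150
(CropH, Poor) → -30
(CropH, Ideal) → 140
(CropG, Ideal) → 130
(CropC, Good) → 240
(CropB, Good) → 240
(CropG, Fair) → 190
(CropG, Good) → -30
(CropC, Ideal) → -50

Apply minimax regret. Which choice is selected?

CropB

Column bests: Poor=240, Fair=190, Good=240, Ideal=140.
CropB regrets: 150, 40, 0, 180 → max 180
CropC regrets: 0, 90, 0, 190 → max 190
CropG regrets: 70, 0, 270, 10 → max 270
CropH regrets: 270, 20, 290, 0 → max 290
Smallest max regret = 180 → CropB.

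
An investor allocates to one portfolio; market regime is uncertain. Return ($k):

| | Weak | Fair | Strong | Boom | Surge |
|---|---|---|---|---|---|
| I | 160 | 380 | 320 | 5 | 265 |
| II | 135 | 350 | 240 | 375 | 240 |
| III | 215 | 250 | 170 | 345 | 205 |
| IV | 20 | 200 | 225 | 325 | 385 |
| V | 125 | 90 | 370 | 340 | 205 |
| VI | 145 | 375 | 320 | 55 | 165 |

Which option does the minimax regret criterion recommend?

II

Column bests: Weak=215, Fair=380, Strong=370, Boom=375, Surge=385.
I regrets: 55, 0, 50, 370, 120 → max 370
II regrets: 80, 30, 130, 0, 145 → max 145
III regrets: 0, 130, 200, 30, 180 → max 200
IV regrets: 195, 180, 145, 50, 0 → max 195
V regrets: 90, 290, 0, 35, 180 → max 290
VI regrets: 70, 5, 50, 320, 220 → max 320
Smallest max regret = 145 → II.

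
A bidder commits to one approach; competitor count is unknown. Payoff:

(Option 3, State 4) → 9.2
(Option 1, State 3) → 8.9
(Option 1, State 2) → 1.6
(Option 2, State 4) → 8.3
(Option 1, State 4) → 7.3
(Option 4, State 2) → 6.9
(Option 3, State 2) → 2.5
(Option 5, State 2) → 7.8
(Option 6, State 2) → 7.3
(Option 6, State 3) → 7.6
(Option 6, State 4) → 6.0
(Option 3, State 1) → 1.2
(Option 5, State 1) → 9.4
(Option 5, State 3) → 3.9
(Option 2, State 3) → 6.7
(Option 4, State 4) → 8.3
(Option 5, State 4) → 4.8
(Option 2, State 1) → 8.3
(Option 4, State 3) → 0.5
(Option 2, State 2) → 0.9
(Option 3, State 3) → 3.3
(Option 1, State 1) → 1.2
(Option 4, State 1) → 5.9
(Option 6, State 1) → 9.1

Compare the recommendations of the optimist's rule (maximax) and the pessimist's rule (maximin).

Row maxima: Option 1=8.9, Option 2=8.3, Option 3=9.2, Option 4=8.3, Option 5=9.4, Option 6=9.1
Best best-case = 9.4 → Option 5.
Row minima: Option 1=1.2, Option 2=0.9, Option 3=1.2, Option 4=0.5, Option 5=3.9, Option 6=6.0
Best worst-case = 6.0 → Option 6.

maximax → Option 5; maximin → Option 6 (disagree)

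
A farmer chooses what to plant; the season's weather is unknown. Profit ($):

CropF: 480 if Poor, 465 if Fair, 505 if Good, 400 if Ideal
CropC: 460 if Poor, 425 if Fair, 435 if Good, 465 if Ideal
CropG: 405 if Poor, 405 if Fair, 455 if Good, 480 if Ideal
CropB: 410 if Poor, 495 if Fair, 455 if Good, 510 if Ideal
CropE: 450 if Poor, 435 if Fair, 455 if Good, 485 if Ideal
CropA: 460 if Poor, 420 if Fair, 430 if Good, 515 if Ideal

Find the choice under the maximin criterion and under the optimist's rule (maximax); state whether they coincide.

Row minima: CropF=400, CropC=425, CropG=405, CropB=410, CropE=435, CropA=420
Best worst-case = 435 → CropE.
Row maxima: CropF=505, CropC=465, CropG=480, CropB=510, CropE=485, CropA=515
Best best-case = 515 → CropA.

maximin → CropE; maximax → CropA (disagree)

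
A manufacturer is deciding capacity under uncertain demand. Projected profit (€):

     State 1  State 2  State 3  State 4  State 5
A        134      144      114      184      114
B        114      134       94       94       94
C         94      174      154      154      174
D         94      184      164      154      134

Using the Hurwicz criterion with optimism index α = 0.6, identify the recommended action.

A: 0.6·184 + 0.4·114 = 156
B: 0.6·134 + 0.4·94 = 118
C: 0.6·174 + 0.4·94 = 142
D: 0.6·184 + 0.4·94 = 148
Highest Hurwicz score = 156 → A.

A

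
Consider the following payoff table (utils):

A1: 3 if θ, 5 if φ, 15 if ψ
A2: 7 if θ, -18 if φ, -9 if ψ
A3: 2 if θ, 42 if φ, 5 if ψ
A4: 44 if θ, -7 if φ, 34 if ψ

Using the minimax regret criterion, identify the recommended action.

Column bests: θ=44, φ=42, ψ=34.
A1 regrets: 41, 37, 19 → max 41
A2 regrets: 37, 60, 43 → max 60
A3 regrets: 42, 0, 29 → max 42
A4 regrets: 0, 49, 0 → max 49
Smallest max regret = 41 → A1.

A1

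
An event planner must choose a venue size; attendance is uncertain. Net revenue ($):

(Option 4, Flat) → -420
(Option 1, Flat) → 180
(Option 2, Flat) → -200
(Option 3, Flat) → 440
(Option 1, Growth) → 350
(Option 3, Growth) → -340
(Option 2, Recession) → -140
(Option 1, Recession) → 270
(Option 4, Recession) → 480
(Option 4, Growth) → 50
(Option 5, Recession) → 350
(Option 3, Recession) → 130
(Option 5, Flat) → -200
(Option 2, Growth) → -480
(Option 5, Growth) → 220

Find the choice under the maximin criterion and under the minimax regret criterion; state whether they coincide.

maximin → Option 1; minimax regret → Option 1 (agree)

Row minima: Option 1=180, Option 2=-480, Option 3=-340, Option 4=-420, Option 5=-200
Best worst-case = 180 → Option 1.
Column bests: Recession=480, Flat=440, Growth=350.
Option 1 regrets: 210, 260, 0 → max 260
Option 2 regrets: 620, 640, 830 → max 830
Option 3 regrets: 350, 0, 690 → max 690
Option 4 regrets: 0, 860, 300 → max 860
Option 5 regrets: 130, 640, 130 → max 640
Smallest max regret = 260 → Option 1.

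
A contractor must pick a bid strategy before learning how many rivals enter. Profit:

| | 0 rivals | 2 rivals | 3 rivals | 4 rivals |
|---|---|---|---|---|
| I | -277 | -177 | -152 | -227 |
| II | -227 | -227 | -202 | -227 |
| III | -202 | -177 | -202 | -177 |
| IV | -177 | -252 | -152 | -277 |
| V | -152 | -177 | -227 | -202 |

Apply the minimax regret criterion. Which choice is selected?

III

Column bests: 0 rivals=-152, 2 rivals=-177, 3 rivals=-152, 4 rivals=-177.
I regrets: 125, 0, 0, 50 → max 125
II regrets: 75, 50, 50, 50 → max 75
III regrets: 50, 0, 50, 0 → max 50
IV regrets: 25, 75, 0, 100 → max 100
V regrets: 0, 0, 75, 25 → max 75
Smallest max regret = 50 → III.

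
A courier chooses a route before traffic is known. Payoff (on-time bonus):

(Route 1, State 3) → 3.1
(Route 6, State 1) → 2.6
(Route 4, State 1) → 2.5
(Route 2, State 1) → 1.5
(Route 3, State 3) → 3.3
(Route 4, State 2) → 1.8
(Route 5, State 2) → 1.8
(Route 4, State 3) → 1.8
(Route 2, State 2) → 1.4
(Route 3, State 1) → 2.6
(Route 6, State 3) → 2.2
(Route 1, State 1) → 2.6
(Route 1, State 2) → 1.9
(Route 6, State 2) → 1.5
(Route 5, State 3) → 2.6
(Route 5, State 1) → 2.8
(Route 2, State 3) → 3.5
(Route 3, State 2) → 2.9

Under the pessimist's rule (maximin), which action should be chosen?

Row minima: Route 1=1.9, Route 2=1.4, Route 3=2.6, Route 4=1.8, Route 5=1.8, Route 6=1.5
Best worst-case = 2.6 → Route 3.

Route 3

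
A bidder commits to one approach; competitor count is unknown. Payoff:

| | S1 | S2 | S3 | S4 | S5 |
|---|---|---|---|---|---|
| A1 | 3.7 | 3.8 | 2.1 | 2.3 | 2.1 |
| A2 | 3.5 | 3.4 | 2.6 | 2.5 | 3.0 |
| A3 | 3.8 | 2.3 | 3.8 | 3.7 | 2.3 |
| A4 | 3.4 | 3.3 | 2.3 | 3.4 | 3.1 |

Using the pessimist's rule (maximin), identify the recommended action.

A2

Row minima: A1=2.1, A2=2.5, A3=2.3, A4=2.3
Best worst-case = 2.5 → A2.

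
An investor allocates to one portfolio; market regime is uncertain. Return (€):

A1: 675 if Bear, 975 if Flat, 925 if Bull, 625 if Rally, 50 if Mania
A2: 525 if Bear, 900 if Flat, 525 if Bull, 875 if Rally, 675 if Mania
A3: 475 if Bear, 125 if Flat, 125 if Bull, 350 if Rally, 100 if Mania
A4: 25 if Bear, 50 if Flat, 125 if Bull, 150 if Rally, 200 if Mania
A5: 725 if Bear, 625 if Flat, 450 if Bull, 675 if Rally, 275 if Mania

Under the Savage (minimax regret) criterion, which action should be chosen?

A2

Column bests: Bear=725, Flat=975, Bull=925, Rally=875, Mania=675.
A1 regrets: 50, 0, 0, 250, 625 → max 625
A2 regrets: 200, 75, 400, 0, 0 → max 400
A3 regrets: 250, 850, 800, 525, 575 → max 850
A4 regrets: 700, 925, 800, 725, 475 → max 925
A5 regrets: 0, 350, 475, 200, 400 → max 475
Smallest max regret = 400 → A2.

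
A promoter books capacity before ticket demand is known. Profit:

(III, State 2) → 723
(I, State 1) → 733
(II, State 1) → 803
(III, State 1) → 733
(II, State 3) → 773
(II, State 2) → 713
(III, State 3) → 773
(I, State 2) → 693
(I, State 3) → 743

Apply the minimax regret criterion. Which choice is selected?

II

Column bests: State 1=803, State 2=723, State 3=773.
I regrets: 70, 30, 30 → max 70
II regrets: 0, 10, 0 → max 10
III regrets: 70, 0, 0 → max 70
Smallest max regret = 10 → II.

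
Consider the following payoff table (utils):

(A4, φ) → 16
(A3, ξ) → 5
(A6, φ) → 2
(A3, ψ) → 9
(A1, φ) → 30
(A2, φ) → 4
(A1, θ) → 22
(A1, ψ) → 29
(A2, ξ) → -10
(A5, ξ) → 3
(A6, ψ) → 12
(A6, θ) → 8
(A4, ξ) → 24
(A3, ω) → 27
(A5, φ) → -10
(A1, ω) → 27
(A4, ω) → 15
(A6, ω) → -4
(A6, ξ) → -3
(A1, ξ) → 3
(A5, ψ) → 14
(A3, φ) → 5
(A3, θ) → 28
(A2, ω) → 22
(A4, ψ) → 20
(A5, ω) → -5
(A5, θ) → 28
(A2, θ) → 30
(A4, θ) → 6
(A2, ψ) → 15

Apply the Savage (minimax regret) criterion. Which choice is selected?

Column bests: θ=30, φ=30, ψ=29, ω=27, ξ=24.
A1 regrets: 8, 0, 0, 0, 21 → max 21
A2 regrets: 0, 26, 14, 5, 34 → max 34
A3 regrets: 2, 25, 20, 0, 19 → max 25
A4 regrets: 24, 14, 9, 12, 0 → max 24
A5 regrets: 2, 40, 15, 32, 21 → max 40
A6 regrets: 22, 28, 17, 31, 27 → max 31
Smallest max regret = 21 → A1.

A1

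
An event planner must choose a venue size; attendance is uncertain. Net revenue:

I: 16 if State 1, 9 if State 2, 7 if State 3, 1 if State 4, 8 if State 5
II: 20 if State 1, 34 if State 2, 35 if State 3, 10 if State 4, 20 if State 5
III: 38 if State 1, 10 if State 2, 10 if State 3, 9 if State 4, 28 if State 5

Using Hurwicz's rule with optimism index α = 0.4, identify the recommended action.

III

I: 0.4·16 + 0.6·1 = 7
II: 0.4·35 + 0.6·10 = 20
III: 0.4·38 + 0.6·9 = 20.6
Highest Hurwicz score = 20.6 → III.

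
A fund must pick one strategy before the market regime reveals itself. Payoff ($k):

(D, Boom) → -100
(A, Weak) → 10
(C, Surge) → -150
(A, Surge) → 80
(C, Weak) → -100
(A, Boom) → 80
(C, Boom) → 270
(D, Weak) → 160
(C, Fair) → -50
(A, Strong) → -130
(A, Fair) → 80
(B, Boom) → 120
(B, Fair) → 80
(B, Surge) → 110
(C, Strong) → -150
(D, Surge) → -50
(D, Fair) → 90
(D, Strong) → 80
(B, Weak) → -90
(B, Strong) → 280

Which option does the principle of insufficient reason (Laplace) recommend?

Row averages: A=24, B=100, C=-36, D=36
Highest average = 100 → B.

B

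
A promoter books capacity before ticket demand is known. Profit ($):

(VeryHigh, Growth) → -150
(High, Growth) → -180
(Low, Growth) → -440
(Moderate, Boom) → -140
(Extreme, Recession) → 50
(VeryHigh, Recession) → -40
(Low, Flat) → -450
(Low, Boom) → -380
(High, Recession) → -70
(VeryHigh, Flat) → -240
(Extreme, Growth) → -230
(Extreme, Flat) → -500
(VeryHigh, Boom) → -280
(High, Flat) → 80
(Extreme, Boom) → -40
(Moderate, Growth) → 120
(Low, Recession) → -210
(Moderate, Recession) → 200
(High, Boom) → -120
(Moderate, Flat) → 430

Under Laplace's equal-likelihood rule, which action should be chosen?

Moderate

Row averages: Low=-370, Moderate=152.5, High=-72.5, VeryHigh=-177.5, Extreme=-180
Highest average = 152.5 → Moderate.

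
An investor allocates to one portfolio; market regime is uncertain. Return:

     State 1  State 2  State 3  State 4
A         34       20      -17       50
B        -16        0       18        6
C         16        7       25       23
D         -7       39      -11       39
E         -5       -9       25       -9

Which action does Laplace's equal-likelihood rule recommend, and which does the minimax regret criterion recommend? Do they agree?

Row averages: A=21.75, B=2, C=17.75, D=15, E=0.5
Highest average = 21.75 → A.
Column bests: State 1=34, State 2=39, State 3=25, State 4=50.
A regrets: 0, 19, 42, 0 → max 42
B regrets: 50, 39, 7, 44 → max 50
C regrets: 18, 32, 0, 27 → max 32
D regrets: 41, 0, 36, 11 → max 41
E regrets: 39, 48, 0, 59 → max 59
Smallest max regret = 32 → C.

laplace → A; minimax regret → C (disagree)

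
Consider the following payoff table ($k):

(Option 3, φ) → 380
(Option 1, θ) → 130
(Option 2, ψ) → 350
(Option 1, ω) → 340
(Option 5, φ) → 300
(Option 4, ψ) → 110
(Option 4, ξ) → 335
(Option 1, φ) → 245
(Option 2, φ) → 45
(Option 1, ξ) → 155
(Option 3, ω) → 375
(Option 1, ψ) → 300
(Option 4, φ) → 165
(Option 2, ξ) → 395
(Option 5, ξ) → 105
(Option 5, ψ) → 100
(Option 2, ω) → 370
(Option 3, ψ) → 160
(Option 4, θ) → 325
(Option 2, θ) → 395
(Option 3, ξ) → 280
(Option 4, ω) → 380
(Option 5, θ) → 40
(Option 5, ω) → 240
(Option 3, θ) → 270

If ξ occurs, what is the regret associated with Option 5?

290

Best payoff under ξ is 395.
Regret = 395 − 105 = 290.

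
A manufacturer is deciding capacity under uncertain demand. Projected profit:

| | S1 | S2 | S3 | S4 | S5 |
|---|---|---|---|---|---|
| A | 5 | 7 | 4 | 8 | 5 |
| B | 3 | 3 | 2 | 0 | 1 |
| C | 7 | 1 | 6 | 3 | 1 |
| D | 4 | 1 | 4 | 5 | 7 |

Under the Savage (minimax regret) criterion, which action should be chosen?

Column bests: S1=7, S2=7, S3=6, S4=8, S5=7.
A regrets: 2, 0, 2, 0, 2 → max 2
B regrets: 4, 4, 4, 8, 6 → max 8
C regrets: 0, 6, 0, 5, 6 → max 6
D regrets: 3, 6, 2, 3, 0 → max 6
Smallest max regret = 2 → A.

A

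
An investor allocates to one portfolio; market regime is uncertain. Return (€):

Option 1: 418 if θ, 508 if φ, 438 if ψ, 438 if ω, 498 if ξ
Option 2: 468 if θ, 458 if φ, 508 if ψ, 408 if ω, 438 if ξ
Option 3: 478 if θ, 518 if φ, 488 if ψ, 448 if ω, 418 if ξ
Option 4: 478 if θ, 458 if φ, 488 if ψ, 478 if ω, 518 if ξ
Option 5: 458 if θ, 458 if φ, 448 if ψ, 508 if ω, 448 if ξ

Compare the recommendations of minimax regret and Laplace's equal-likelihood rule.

minimax regret → Option 4; laplace → Option 4 (agree)

Column bests: θ=478, φ=518, ψ=508, ω=508, ξ=518.
Option 1 regrets: 60, 10, 70, 70, 20 → max 70
Option 2 regrets: 10, 60, 0, 100, 80 → max 100
Option 3 regrets: 0, 0, 20, 60, 100 → max 100
Option 4 regrets: 0, 60, 20, 30, 0 → max 60
Option 5 regrets: 20, 60, 60, 0, 70 → max 70
Smallest max regret = 60 → Option 4.
Row averages: Option 1=460, Option 2=456, Option 3=470, Option 4=484, Option 5=464
Highest average = 484 → Option 4.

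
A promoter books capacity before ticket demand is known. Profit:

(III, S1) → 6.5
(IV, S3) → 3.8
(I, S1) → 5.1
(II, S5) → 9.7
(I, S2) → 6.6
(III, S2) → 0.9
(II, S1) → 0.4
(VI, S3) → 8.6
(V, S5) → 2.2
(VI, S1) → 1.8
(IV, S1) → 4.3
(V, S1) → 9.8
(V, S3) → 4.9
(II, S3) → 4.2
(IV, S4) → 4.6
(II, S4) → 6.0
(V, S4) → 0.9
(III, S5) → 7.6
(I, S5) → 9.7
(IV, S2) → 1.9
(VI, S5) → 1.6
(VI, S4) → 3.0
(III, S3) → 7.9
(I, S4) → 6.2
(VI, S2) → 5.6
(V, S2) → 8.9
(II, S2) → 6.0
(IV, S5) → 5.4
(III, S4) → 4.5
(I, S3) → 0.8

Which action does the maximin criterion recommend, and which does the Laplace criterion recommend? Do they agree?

Row minima: I=0.8, II=0.4, III=0.9, IV=1.9, V=0.9, VI=1.6
Best worst-case = 1.9 → IV.
Row averages: I=5.68, II=5.26, III=5.48, IV=4, V=5.34, VI=4.12
Highest average = 5.68 → I.

maximin → IV; laplace → I (disagree)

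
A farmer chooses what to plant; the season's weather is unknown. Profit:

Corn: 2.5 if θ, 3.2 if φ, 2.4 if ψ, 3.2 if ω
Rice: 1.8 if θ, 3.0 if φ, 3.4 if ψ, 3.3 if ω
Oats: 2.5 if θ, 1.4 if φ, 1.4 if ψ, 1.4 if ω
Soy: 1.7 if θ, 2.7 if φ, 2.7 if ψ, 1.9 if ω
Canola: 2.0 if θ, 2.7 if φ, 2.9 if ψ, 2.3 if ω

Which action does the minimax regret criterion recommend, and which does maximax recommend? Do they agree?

Column bests: θ=2.5, φ=3.2, ψ=3.4, ω=3.3.
Corn regrets: 0.0, 0.0, 1.0, 0.1 → max 1.0
Rice regrets: 0.7, 0.2, 0.0, 0.0 → max 0.7
Oats regrets: 0.0, 1.8, 2.0, 1.9 → max 2.0
Soy regrets: 0.8, 0.5, 0.7, 1.4 → max 1.4
Canola regrets: 0.5, 0.5, 0.5, 1.0 → max 1.0
Smallest max regret = 0.7 → Rice.
Row maxima: Corn=3.2, Rice=3.4, Oats=2.5, Soy=2.7, Canola=2.9
Best best-case = 3.4 → Rice.

minimax regret → Rice; maximax → Rice (agree)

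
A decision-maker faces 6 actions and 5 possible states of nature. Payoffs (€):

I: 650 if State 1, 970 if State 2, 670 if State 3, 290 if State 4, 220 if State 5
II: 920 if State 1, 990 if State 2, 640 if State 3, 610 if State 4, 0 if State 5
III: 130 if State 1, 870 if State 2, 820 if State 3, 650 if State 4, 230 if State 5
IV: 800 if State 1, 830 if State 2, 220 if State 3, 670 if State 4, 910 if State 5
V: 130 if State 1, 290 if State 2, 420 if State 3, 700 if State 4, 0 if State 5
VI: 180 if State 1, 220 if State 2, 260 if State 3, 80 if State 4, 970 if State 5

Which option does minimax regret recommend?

Column bests: State 1=920, State 2=990, State 3=820, State 4=700, State 5=970.
I regrets: 270, 20, 150, 410, 750 → max 750
II regrets: 0, 0, 180, 90, 970 → max 970
III regrets: 790, 120, 0, 50, 740 → max 790
IV regrets: 120, 160, 600, 30, 60 → max 600
V regrets: 790, 700, 400, 0, 970 → max 970
VI regrets: 740, 770, 560, 620, 0 → max 770
Smallest max regret = 600 → IV.

IV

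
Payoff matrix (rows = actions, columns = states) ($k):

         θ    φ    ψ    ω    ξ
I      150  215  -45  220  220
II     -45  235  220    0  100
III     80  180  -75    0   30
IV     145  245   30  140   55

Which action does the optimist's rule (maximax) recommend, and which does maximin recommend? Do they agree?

maximax → IV; maximin → IV (agree)

Row maxima: I=220, II=235, III=180, IV=245
Best best-case = 245 → IV.
Row minima: I=-45, II=-45, III=-75, IV=30
Best worst-case = 30 → IV.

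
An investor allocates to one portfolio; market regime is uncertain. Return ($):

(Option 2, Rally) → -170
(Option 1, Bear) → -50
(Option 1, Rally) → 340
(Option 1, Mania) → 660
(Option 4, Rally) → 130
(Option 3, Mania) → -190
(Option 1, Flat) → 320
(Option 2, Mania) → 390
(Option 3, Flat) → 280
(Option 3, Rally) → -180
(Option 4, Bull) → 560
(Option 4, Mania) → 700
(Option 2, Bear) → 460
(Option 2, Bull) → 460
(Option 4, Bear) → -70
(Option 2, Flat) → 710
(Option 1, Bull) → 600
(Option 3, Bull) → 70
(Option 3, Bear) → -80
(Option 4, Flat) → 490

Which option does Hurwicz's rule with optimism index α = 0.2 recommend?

Option 1

Option 1: 0.2·660 + 0.8·(-50) = 92
Option 2: 0.2·710 + 0.8·(-170) = 6
Option 3: 0.2·280 + 0.8·(-190) = -96
Option 4: 0.2·700 + 0.8·(-70) = 84
Highest Hurwicz score = 92 → Option 1.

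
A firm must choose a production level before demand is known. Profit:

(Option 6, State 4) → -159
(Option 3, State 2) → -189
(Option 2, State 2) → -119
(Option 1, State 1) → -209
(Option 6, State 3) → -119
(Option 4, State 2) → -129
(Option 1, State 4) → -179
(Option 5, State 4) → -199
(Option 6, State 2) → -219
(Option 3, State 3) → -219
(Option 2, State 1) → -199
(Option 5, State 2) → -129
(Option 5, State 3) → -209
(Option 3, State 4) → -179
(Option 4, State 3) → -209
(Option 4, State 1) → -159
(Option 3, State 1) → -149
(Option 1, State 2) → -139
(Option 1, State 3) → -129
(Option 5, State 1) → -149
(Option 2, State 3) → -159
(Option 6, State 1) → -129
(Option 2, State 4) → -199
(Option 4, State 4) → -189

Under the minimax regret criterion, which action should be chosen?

Option 2

Column bests: State 1=-129, State 2=-119, State 3=-119, State 4=-159.
Option 1 regrets: 80, 20, 10, 20 → max 80
Option 2 regrets: 70, 0, 40, 40 → max 70
Option 3 regrets: 20, 70, 100, 20 → max 100
Option 4 regrets: 30, 10, 90, 30 → max 90
Option 5 regrets: 20, 10, 90, 40 → max 90
Option 6 regrets: 0, 100, 0, 0 → max 100
Smallest max regret = 70 → Option 2.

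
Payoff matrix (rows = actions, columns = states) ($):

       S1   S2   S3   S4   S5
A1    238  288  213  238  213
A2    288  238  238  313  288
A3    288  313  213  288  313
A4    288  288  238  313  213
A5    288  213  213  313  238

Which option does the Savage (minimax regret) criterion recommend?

Column bests: S1=288, S2=313, S3=238, S4=313, S5=313.
A1 regrets: 50, 25, 25, 75, 100 → max 100
A2 regrets: 0, 75, 0, 0, 25 → max 75
A3 regrets: 0, 0, 25, 25, 0 → max 25
A4 regrets: 0, 25, 0, 0, 100 → max 100
A5 regrets: 0, 100, 25, 0, 75 → max 100
Smallest max regret = 25 → A3.

A3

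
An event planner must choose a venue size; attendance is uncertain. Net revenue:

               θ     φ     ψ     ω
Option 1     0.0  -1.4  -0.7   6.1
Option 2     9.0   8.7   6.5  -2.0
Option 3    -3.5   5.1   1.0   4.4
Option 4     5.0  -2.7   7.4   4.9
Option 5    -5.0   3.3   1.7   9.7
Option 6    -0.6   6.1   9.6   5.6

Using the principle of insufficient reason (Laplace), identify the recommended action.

Option 2

Row averages: Option 1=1, Option 2=5.55, Option 3=1.75, Option 4=3.65, Option 5=2.425, Option 6=5.175
Highest average = 5.55 → Option 2.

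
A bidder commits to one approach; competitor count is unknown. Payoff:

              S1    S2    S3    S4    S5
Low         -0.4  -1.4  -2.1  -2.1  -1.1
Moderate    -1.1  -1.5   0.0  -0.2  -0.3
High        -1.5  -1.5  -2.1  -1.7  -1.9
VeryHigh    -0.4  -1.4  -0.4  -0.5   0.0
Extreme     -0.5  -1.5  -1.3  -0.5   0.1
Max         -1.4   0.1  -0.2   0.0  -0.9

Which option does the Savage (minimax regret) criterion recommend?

Column bests: S1=-0.4, S2=0.1, S3=0.0, S4=0.0, S5=0.1.
Low regrets: 0.0, 1.5, 2.1, 2.1, 1.2 → max 2.1
Moderate regrets: 0.7, 1.6, 0.0, 0.2, 0.4 → max 1.6
High regrets: 1.1, 1.6, 2.1, 1.7, 2.0 → max 2.1
VeryHigh regrets: 0.0, 1.5, 0.4, 0.5, 0.1 → max 1.5
Extreme regrets: 0.1, 1.6, 1.3, 0.5, 0.0 → max 1.6
Max regrets: 1.0, 0.0, 0.2, 0.0, 1.0 → max 1.0
Smallest max regret = 1.0 → Max.

Max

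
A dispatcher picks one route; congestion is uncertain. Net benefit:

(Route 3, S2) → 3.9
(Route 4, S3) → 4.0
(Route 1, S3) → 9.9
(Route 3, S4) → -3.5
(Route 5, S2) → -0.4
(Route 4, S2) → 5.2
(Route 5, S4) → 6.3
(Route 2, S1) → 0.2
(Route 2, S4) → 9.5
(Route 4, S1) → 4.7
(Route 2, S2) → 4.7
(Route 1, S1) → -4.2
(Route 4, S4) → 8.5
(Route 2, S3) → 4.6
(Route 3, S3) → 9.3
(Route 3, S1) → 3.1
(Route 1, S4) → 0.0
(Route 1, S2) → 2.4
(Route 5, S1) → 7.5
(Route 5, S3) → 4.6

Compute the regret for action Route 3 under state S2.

1.3

Best payoff under S2 is 5.2.
Regret = 5.2 − 3.9 = 1.3.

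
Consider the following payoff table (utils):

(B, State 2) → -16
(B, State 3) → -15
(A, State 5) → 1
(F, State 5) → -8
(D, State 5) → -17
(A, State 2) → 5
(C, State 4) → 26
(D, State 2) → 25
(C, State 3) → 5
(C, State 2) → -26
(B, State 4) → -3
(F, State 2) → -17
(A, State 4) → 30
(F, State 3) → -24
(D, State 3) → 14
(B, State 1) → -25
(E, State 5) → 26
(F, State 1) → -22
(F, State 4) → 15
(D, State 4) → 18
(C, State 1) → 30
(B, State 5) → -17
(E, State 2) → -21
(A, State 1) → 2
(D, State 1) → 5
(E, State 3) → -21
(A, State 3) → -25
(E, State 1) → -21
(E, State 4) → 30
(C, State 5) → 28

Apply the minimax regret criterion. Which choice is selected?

A

Column bests: State 1=30, State 2=25, State 3=14, State 4=30, State 5=28.
A regrets: 28, 20, 39, 0, 27 → max 39
B regrets: 55, 41, 29, 33, 45 → max 55
C regrets: 0, 51, 9, 4, 0 → max 51
D regrets: 25, 0, 0, 12, 45 → max 45
E regrets: 51, 46, 35, 0, 2 → max 51
F regrets: 52, 42, 38, 15, 36 → max 52
Smallest max regret = 39 → A.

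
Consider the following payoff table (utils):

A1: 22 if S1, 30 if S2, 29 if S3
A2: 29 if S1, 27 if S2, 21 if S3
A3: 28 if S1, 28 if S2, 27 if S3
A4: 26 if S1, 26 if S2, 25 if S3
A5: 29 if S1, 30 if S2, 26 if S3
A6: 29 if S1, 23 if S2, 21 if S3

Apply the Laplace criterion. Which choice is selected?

Row averages: A1=27, A2=77/3, A3=83/3, A4=77/3, A5=85/3, A6=73/3
Highest average = 85/3 → A5.

A5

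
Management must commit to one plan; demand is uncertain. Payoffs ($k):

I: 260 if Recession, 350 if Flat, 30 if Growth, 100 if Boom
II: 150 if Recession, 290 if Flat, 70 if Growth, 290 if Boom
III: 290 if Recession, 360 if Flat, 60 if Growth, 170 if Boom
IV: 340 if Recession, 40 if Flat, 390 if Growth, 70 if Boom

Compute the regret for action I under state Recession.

80

Best payoff under Recession is 340.
Regret = 340 − 260 = 80.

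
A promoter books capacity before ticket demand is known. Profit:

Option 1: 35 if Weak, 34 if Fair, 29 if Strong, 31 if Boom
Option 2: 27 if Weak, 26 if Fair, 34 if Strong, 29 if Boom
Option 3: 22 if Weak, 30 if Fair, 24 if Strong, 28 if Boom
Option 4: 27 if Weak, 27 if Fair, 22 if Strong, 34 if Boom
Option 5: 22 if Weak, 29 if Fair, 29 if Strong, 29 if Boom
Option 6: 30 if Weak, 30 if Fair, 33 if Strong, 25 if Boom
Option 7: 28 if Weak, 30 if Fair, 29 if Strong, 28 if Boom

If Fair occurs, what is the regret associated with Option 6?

4

Best payoff under Fair is 34.
Regret = 34 − 30 = 4.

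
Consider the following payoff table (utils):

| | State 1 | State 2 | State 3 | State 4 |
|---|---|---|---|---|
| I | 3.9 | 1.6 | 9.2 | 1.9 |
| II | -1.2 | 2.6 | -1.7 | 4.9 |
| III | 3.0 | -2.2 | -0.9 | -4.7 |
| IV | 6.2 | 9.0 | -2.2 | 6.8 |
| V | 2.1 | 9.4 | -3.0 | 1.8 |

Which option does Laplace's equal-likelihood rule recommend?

Row averages: I=4.15, II=1.15, III=-1.2, IV=4.95, V=2.575
Highest average = 4.95 → IV.

IV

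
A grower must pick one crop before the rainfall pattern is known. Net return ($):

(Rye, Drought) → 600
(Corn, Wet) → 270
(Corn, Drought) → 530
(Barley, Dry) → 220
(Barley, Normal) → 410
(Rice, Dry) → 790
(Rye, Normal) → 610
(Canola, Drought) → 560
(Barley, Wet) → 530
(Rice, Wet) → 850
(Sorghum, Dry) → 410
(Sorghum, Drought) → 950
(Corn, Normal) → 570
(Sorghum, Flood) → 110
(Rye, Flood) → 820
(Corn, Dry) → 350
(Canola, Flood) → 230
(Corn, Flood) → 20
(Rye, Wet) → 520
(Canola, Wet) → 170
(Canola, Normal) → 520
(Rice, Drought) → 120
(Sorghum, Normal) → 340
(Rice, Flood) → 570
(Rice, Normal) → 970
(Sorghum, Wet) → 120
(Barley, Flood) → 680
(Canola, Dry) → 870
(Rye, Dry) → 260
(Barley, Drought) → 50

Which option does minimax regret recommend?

Column bests: Drought=950, Dry=870, Normal=970, Wet=850, Flood=820.
Rice regrets: 830, 80, 0, 0, 250 → max 830
Canola regrets: 390, 0, 450, 680, 590 → max 680
Corn regrets: 420, 520, 400, 580, 800 → max 800
Rye regrets: 350, 610, 360, 330, 0 → max 610
Barley regrets: 900, 650, 560, 320, 140 → max 900
Sorghum regrets: 0, 460, 630, 730, 710 → max 730
Smallest max regret = 610 → Rye.

Rye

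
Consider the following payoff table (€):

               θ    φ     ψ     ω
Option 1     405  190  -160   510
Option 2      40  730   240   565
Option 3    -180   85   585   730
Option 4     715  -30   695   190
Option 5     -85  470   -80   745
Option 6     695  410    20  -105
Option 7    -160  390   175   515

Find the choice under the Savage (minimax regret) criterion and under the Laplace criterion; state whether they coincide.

Column bests: θ=715, φ=730, ψ=695, ω=745.
Option 1 regrets: 310, 540, 855, 235 → max 855
Option 2 regrets: 675, 0, 455, 180 → max 675
Option 3 regrets: 895, 645, 110, 15 → max 895
Option 4 regrets: 0, 760, 0, 555 → max 760
Option 5 regrets: 800, 260, 775, 0 → max 800
Option 6 regrets: 20, 320, 675, 850 → max 850
Option 7 regrets: 875, 340, 520, 230 → max 875
Smallest max regret = 675 → Option 2.
Row averages: Option 1=236.25, Option 2=393.75, Option 3=305, Option 4=392.5, Option 5=262.5, Option 6=255, Option 7=230
Highest average = 393.75 → Option 2.

minimax regret → Option 2; laplace → Option 2 (agree)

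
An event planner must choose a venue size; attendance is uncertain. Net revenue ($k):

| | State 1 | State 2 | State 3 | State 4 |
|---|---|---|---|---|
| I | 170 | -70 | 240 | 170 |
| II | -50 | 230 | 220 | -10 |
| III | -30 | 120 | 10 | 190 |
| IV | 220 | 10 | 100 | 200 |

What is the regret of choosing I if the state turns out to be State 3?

Best payoff under State 3 is 240.
Regret = 240 − 240 = 0.

0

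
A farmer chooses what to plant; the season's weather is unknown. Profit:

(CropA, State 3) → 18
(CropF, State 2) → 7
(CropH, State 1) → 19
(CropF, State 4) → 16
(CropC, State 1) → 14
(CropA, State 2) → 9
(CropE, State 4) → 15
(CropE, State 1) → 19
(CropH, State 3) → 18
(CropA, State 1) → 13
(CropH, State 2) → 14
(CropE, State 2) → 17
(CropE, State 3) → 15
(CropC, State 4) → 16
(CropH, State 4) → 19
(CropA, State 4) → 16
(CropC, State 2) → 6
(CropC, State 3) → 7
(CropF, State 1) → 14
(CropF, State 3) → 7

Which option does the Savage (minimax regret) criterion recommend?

Column bests: State 1=19, State 2=17, State 3=18, State 4=19.
CropF regrets: 5, 10, 11, 3 → max 11
CropA regrets: 6, 8, 0, 3 → max 8
CropE regrets: 0, 0, 3, 4 → max 4
CropC regrets: 5, 11, 11, 3 → max 11
CropH regrets: 0, 3, 0, 0 → max 3
Smallest max regret = 3 → CropH.

CropH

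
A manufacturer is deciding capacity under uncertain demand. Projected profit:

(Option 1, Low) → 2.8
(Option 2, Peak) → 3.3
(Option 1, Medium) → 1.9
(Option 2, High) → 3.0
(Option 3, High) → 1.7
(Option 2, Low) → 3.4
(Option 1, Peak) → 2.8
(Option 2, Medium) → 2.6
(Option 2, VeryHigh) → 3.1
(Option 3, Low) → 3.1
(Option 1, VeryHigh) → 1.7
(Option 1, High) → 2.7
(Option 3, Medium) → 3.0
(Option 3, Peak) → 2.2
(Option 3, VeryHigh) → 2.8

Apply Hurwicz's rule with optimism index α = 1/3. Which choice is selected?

Option 2

Option 1: 1/3·2.8 + 2/3·1.7 = 31/15
Option 2: 1/3·3.4 + 2/3·2.6 = 43/15
Option 3: 1/3·3.1 + 2/3·1.7 = 13/6
Highest Hurwicz score = 43/15 → Option 2.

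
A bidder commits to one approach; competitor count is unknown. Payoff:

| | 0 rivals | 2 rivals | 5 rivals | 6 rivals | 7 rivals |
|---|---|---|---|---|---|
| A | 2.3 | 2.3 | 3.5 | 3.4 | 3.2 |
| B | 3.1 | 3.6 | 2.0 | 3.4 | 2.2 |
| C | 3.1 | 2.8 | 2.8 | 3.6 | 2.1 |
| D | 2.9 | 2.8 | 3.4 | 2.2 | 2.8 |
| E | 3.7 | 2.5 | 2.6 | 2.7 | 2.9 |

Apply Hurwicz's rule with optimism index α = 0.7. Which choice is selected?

E

A: 0.7·3.5 + 0.3·2.3 = 3.14
B: 0.7·3.6 + 0.3·2.0 = 3.12
C: 0.7·3.6 + 0.3·2.1 = 3.15
D: 0.7·3.4 + 0.3·2.2 = 3.04
E: 0.7·3.7 + 0.3·2.5 = 3.34
Highest Hurwicz score = 3.34 → E.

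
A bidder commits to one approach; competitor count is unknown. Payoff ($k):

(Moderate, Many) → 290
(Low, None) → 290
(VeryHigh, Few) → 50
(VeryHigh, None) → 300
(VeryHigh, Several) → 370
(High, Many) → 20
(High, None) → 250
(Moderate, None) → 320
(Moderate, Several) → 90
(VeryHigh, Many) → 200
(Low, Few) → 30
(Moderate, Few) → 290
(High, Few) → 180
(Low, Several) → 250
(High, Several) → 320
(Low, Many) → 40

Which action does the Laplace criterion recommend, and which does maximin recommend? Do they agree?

Row averages: Low=152.5, Moderate=247.5, High=192.5, VeryHigh=230
Highest average = 247.5 → Moderate.
Row minima: Low=30, Moderate=90, High=20, VeryHigh=50
Best worst-case = 90 → Moderate.

laplace → Moderate; maximin → Moderate (agree)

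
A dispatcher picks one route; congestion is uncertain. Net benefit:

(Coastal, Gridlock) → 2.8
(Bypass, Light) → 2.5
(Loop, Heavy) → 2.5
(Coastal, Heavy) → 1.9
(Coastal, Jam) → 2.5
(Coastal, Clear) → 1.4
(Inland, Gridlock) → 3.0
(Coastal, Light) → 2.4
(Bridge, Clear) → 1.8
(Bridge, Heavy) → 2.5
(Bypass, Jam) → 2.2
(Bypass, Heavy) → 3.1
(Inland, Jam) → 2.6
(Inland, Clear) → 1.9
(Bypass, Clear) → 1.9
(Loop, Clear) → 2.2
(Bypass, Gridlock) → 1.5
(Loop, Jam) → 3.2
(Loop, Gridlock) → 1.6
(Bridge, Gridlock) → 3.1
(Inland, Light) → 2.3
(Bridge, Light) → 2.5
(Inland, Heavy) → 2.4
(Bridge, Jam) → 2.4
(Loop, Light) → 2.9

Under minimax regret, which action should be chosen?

Column bests: Clear=2.2, Light=2.9, Heavy=3.1, Jam=3.2, Gridlock=3.1.
Bypass regrets: 0.3, 0.4, 0.0, 1.0, 1.6 → max 1.6
Loop regrets: 0.0, 0.0, 0.6, 0.0, 1.5 → max 1.5
Bridge regrets: 0.4, 0.4, 0.6, 0.8, 0.0 → max 0.8
Coastal regrets: 0.8, 0.5, 1.2, 0.7, 0.3 → max 1.2
Inland regrets: 0.3, 0.6, 0.7, 0.6, 0.1 → max 0.7
Smallest max regret = 0.7 → Inland.

Inland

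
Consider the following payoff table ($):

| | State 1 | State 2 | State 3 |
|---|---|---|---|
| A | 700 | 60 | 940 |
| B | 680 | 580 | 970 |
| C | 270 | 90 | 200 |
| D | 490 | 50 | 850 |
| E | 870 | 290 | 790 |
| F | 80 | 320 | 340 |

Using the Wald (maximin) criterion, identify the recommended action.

B

Row minima: A=60, B=580, C=90, D=50, E=290, F=80
Best worst-case = 580 → B.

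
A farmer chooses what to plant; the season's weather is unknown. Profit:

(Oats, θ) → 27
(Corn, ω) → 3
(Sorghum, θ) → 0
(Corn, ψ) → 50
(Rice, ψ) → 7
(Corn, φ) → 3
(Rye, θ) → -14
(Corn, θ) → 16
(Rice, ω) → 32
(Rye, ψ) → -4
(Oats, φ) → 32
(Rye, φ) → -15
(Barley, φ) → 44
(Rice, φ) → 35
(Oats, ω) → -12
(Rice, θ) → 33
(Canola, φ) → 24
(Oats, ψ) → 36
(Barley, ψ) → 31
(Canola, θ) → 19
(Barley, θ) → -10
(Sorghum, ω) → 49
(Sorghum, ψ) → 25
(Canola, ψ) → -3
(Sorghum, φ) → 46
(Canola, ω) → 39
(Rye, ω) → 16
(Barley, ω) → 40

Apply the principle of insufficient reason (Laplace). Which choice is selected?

Sorghum

Row averages: Rice=26.75, Rye=-4.25, Corn=18, Sorghum=30, Barley=26.25, Oats=20.75, Canola=19.75
Highest average = 30 → Sorghum.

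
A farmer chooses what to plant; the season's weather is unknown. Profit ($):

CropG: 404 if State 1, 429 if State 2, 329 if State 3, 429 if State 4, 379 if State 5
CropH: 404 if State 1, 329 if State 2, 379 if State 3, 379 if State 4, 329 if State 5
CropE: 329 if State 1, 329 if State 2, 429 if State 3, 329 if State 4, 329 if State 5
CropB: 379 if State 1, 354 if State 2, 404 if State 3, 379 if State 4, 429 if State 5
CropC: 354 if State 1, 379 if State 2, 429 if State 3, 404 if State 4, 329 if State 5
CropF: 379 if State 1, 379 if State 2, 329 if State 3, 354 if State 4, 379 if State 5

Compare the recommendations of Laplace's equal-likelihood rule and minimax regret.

Row averages: CropG=394, CropH=364, CropE=349, CropB=389, CropC=379, CropF=364
Highest average = 394 → CropG.
Column bests: State 1=404, State 2=429, State 3=429, State 4=429, State 5=429.
CropG regrets: 0, 0, 100, 0, 50 → max 100
CropH regrets: 0, 100, 50, 50, 100 → max 100
CropE regrets: 75, 100, 0, 100, 100 → max 100
CropB regrets: 25, 75, 25, 50, 0 → max 75
CropC regrets: 50, 50, 0, 25, 100 → max 100
CropF regrets: 25, 50, 100, 75, 50 → max 100
Smallest max regret = 75 → CropB.

laplace → CropG; minimax regret → CropB (disagree)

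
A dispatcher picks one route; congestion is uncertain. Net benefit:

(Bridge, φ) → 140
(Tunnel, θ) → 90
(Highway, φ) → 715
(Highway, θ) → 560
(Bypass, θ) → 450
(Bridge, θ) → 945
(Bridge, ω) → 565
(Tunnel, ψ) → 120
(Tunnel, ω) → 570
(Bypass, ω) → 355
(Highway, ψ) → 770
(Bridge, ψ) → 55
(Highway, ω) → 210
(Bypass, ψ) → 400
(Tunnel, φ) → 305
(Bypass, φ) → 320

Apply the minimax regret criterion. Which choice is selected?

Highway

Column bests: θ=945, φ=715, ψ=770, ω=570.
Highway regrets: 385, 0, 0, 360 → max 385
Bridge regrets: 0, 575, 715, 5 → max 715
Bypass regrets: 495, 395, 370, 215 → max 495
Tunnel regrets: 855, 410, 650, 0 → max 855
Smallest max regret = 385 → Highway.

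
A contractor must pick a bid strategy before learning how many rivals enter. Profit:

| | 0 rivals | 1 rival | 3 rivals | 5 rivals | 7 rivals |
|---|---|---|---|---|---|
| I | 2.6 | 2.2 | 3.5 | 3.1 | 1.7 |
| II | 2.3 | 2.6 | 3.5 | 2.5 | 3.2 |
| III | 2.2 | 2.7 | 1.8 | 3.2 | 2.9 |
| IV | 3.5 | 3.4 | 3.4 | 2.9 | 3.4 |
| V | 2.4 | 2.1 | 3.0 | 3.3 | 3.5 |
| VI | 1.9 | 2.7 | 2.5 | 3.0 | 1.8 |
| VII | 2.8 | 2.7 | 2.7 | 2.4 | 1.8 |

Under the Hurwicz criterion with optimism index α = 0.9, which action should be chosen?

IV

I: 0.9·3.5 + 0.1·1.7 = 3.32
II: 0.9·3.5 + 0.1·2.3 = 3.38
III: 0.9·3.2 + 0.1·1.8 = 3.06
IV: 0.9·3.5 + 0.1·2.9 = 3.44
V: 0.9·3.5 + 0.1·2.1 = 3.36
VI: 0.9·3.0 + 0.1·1.8 = 2.88
VII: 0.9·2.8 + 0.1·1.8 = 2.7
Highest Hurwicz score = 3.44 → IV.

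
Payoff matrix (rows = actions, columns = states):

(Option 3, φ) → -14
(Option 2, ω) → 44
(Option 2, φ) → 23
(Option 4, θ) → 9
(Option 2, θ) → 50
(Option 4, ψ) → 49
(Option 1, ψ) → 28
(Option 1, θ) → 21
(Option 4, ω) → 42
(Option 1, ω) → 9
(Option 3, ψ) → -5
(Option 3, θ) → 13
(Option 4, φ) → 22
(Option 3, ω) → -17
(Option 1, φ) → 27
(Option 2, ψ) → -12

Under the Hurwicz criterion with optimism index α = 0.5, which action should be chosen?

Option 1: 0.5·28 + 0.5·9 = 18.5
Option 2: 0.5·50 + 0.5·(-12) = 19
Option 3: 0.5·13 + 0.5·(-17) = -2
Option 4: 0.5·49 + 0.5·9 = 29
Highest Hurwicz score = 29 → Option 4.

Option 4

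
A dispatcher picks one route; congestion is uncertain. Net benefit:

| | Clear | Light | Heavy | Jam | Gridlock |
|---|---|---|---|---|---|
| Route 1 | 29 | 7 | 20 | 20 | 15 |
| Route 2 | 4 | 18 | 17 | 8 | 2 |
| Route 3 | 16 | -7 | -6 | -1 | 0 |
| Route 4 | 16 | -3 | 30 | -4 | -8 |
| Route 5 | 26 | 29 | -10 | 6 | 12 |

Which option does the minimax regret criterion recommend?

Route 1

Column bests: Clear=29, Light=29, Heavy=30, Jam=20, Gridlock=15.
Route 1 regrets: 0, 22, 10, 0, 0 → max 22
Route 2 regrets: 25, 11, 13, 12, 13 → max 25
Route 3 regrets: 13, 36, 36, 21, 15 → max 36
Route 4 regrets: 13, 32, 0, 24, 23 → max 32
Route 5 regrets: 3, 0, 40, 14, 3 → max 40
Smallest max regret = 22 → Route 1.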